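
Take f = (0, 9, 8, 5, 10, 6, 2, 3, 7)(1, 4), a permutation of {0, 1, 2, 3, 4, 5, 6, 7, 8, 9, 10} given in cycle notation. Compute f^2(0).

0 lies in the 9-cycle (0, 9, 8, 5, 10, 6, 2, 3, 7).
Stepping 2 places around the cycle: 0 → 9 → 8.

8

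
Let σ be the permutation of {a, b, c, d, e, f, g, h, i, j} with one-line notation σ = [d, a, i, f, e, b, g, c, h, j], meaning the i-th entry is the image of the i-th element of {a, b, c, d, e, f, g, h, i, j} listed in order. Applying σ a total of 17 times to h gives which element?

Tracing h → c → … returns to h after 3 steps, so h lies in a 3-cycle (c i h).
Powers repeat with period 3 on this cycle, and 17 mod 3 = 2, so σ^17(h) = σ^2(h).
Stepping 2 places around the cycle: h → c → i.

i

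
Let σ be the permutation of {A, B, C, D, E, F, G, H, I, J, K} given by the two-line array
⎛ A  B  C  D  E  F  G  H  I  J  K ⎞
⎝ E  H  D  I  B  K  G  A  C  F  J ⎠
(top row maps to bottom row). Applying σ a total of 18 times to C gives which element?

Tracing C → D → … returns to C after 3 steps, so C lies in a 3-cycle (C, D, I).
Powers repeat with period 3 on this cycle, and 18 mod 3 = 0, so σ^18(C) = σ^0(C).
So σ^18(C) = C.

C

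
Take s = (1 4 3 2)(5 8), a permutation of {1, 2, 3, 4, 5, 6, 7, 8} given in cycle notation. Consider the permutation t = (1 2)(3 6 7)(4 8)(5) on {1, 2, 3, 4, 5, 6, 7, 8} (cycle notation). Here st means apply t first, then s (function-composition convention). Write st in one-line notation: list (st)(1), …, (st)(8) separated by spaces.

For each element, apply t then s: 1 → 2 → 1; 2 → 1 → 4; 3 → 6 → 6; 4 → 8 → 5; 5 → 5 → 8; 6 → 7 → 7; 7 → 3 → 2; 8 → 4 → 3.
So st in one-line form is 1 4 6 5 8 7 2 3.

1 4 6 5 8 7 2 3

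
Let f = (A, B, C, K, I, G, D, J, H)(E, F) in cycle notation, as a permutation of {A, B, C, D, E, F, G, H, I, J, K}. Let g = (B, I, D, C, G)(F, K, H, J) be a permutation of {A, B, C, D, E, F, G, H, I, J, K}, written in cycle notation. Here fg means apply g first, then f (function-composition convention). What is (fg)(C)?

D

g(C) = G, then f(G) = D; composing gives (fg)(C) = D.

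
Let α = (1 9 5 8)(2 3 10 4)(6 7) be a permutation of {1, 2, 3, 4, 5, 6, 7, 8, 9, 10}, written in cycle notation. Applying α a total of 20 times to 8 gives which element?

8 lies in the 4-cycle (1 9 5 8).
On a 4-cycle, α^4 is the identity, so α^20 = α^0 there (20 ≡ 0 mod 4).
So α^20(8) = 8.

8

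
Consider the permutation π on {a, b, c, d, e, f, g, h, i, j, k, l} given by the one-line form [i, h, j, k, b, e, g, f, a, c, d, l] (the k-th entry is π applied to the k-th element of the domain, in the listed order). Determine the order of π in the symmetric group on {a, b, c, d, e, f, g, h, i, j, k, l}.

Decomposing into disjoint cycles gives cycle lengths 4, 2, 2, 2, 1, 1.
The order is lcm(4, 2, 2, 2) = 4.

4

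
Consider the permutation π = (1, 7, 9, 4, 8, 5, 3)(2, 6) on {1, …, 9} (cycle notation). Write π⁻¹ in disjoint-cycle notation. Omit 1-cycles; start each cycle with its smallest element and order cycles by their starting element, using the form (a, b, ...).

The inverse reverses each cycle.
Reversing each cycle of π and rotating so the smallest element leads gives (1, 3, 5, 8, 4, 9, 7)(2, 6).

(1, 3, 5, 8, 4, 9, 7)(2, 6)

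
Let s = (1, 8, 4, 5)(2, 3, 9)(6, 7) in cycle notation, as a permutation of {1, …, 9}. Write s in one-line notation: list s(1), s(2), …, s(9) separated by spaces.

8 3 9 5 1 7 6 4 2

Each element maps to the next entry in its cycle (wrapping to the front): 1↦8, 2↦3, 3↦9, 4↦5, 5↦1, 6↦7, 7↦6, 8↦4, 9↦2.
Listing these in domain order gives 8 3 9 5 1 7 6 4 2.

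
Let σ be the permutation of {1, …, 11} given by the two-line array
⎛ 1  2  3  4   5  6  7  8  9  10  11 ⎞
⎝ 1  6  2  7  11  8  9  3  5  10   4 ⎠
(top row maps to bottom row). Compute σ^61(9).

5

Tracing 9 → 5 → … returns to 9 after 5 steps, so 9 lies in a 5-cycle (4 7 9 5 11).
Powers repeat with period 5 on this cycle, and 61 mod 5 = 1, so σ^61(9) = σ^1(9).
Advancing 1 step from 9: 9 → 5.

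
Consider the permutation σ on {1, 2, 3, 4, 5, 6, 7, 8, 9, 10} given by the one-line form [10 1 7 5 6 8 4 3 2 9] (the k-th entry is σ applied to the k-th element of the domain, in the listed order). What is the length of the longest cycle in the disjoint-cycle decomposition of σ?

Decomposing into disjoint cycles gives (1 10 9 2)(3 7 4 5 6 8); the longest has length 6.

6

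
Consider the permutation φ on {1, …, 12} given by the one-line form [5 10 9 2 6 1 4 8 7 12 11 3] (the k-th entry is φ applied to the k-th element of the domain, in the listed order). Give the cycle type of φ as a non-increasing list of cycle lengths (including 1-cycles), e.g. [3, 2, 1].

The disjoint cycles are (1 5 6)(2 10 12 3 9 7 4)(8)(11), with lengths 7, 3, 1, 1 in non-increasing order.

[7, 3, 1, 1]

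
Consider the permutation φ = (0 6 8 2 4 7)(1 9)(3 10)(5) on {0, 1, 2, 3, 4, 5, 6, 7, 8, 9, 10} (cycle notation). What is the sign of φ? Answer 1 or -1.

-1

The cycle lengths are 6, 2, 2, 1.
A cycle is odd iff its length is even; φ has 3 even-length cycles, so sgn(φ) = (−1)^3 and φ is odd.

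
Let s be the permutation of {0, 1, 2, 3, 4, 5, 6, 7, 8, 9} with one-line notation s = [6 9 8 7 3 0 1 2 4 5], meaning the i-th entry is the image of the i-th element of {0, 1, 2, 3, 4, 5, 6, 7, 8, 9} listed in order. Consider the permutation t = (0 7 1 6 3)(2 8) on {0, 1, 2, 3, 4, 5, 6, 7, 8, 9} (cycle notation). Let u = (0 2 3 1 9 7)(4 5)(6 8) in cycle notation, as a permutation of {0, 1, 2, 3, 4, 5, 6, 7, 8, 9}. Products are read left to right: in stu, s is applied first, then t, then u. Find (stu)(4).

2

Apply the permutations in order: s(4) = 3, then t(3) = 0, then u(0) = 2. So (stu)(4) = 2.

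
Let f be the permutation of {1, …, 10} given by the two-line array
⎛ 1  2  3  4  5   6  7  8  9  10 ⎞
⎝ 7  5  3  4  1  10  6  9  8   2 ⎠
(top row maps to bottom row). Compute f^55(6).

Tracing 6 → 10 → … returns to 6 after 6 steps, so 6 lies in a 6-cycle (1, 7, 6, 10, 2, 5).
On a 6-cycle, f^6 is the identity, so f^55 = f^1 there (55 ≡ 1 mod 6).
Stepping 1 place around the cycle: 6 → 10.

10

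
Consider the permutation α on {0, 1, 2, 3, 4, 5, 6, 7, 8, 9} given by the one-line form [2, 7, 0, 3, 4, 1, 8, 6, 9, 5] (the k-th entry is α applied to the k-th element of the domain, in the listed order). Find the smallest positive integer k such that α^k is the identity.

6

Decomposing into disjoint cycles gives cycle lengths 6, 2, 1, 1.
Since disjoint cycles commute, ord(α) = lcm(6, 2) = 6.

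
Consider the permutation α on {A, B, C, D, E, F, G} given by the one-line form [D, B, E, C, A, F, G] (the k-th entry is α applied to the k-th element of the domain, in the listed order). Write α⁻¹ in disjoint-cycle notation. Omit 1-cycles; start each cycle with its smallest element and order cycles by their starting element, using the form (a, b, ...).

(A, E, C, D)

First write α in disjoint cycles: (A, D, C, E).
Reversing each cycle (and rotating so the smallest element leads) gives α⁻¹ = (A, E, C, D).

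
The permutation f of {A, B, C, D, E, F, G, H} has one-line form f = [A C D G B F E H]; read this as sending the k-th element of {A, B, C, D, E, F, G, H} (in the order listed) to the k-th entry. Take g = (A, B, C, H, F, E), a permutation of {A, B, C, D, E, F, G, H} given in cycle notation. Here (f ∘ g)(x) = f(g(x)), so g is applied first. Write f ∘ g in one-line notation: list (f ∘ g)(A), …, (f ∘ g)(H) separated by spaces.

(f ∘ g)(x) = f(g(x)). Computing each image: f(g(A)) = f(B) = C, f(g(B)) = f(C) = D, f(g(C)) = f(H) = H, f(g(D)) = f(D) = G, f(g(E)) = f(A) = A, f(g(F)) = f(E) = B, f(g(G)) = f(G) = E, f(g(H)) = f(F) = F.
Hence f ∘ g = [C D H G A B E F].

C D H G A B E F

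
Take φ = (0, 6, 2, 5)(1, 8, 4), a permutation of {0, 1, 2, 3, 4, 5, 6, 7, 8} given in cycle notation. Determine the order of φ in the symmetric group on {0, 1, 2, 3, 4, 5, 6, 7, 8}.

The disjoint cycles have lengths 4, 3, 1, 1.
The order is lcm(4, 3) = 12.

12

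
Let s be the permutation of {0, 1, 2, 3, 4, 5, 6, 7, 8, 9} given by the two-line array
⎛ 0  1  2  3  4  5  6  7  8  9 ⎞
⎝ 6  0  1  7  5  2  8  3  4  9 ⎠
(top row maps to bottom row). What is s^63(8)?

Tracing 8 → 4 → … returns to 8 after 7 steps, so 8 lies in a 7-cycle (0, 6, 8, 4, 5, 2, 1).
Since the cycle has length 7, s^63 acts on it the same as s^0 (63 mod 7 = 0).
So s^63(8) = 8.

8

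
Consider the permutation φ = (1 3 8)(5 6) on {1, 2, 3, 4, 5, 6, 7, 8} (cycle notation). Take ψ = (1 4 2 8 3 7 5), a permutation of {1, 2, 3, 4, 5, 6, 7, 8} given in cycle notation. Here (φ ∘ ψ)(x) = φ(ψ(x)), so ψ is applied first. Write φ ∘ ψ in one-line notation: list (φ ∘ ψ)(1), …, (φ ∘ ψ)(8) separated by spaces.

4 1 7 2 3 5 6 8

(φ ∘ ψ)(x) = φ(ψ(x)). Computing each image: φ(ψ(1)) = φ(4) = 4, φ(ψ(2)) = φ(8) = 1, φ(ψ(3)) = φ(7) = 7, φ(ψ(4)) = φ(2) = 2, φ(ψ(5)) = φ(1) = 3, φ(ψ(6)) = φ(6) = 5, φ(ψ(7)) = φ(5) = 6, φ(ψ(8)) = φ(3) = 8.
Hence φ ∘ ψ = [4 1 7 2 3 5 6 8].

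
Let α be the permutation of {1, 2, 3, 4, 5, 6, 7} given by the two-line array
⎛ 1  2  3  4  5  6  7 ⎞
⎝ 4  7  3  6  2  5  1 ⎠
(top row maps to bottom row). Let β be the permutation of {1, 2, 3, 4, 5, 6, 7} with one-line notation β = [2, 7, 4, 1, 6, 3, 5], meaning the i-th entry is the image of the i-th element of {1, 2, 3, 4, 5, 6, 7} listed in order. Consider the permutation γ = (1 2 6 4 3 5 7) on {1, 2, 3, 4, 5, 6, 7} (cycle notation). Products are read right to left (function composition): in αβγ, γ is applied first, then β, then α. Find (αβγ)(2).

Chase 2: γ(2) = 6; β(6) = 3; α(3) = 3. Hence (αβγ)(2) = 3.

3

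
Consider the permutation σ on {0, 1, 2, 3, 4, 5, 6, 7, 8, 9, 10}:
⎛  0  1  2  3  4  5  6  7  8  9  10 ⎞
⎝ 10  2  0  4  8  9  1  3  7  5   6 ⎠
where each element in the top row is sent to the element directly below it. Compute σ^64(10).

Tracing 10 → 6 → … returns to 10 after 5 steps, so 10 lies in a 5-cycle (0, 10, 6, 1, 2).
On a 5-cycle, σ^5 is the identity, so σ^64 = σ^4 there (64 ≡ 4 mod 5).
Stepping 4 places around the cycle: 10 → 6 → 1 → 2 → 0.

0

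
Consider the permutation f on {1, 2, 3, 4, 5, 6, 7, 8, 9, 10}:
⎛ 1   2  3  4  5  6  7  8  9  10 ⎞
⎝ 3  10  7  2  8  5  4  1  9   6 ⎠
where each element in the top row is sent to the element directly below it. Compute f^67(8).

Tracing 8 → 1 → … returns to 8 after 9 steps, so 8 lies in a 9-cycle (1 3 7 4 2 10 6 5 8).
On a 9-cycle, f^9 is the identity, so f^67 = f^4 there (67 ≡ 4 mod 9).
Advancing 4 steps from 8: 8 → 1 → 3 → 7 → 4.

4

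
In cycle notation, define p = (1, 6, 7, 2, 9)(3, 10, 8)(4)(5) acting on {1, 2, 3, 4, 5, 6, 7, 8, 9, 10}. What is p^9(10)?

10 lies in the 3-cycle (3, 10, 8).
Since the cycle has length 3, p^9 acts on it the same as p^0 (9 mod 3 = 0).
So p^9(10) = 10.

10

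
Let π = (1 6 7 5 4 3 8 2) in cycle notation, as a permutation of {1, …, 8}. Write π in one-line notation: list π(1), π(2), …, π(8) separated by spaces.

Image by image: 1→6, 2→1, 3→8, 4→3, 5→4, 6→7, 7→5, 8→2.
So the one-line form is 6 1 8 3 4 7 5 2.

6 1 8 3 4 7 5 2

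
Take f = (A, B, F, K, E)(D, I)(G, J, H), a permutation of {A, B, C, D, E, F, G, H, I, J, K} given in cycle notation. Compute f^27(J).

J

J lies in the 3-cycle (G, J, H).
Since the cycle has length 3, f^27 acts on it the same as f^0 (27 mod 3 = 0).
So f^27(J) = J.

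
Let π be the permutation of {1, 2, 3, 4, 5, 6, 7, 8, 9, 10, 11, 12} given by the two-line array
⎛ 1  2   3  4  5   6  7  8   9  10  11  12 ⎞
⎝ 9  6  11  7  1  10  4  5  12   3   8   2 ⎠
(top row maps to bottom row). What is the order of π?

10

Writing π as disjoint cycles, the cycle lengths are 10, 2.
The order is lcm(10, 2) = 10.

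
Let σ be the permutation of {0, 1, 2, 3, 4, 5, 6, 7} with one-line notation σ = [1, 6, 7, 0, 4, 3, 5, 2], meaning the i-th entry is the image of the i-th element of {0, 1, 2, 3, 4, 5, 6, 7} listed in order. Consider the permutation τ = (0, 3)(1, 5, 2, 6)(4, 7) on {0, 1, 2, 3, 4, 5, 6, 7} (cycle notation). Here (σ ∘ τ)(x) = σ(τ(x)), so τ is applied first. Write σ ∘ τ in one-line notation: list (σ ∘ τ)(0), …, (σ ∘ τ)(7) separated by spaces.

(σ ∘ τ)(x) = σ(τ(x)). Computing each image: σ(τ(0)) = σ(3) = 0, σ(τ(1)) = σ(5) = 3, σ(τ(2)) = σ(6) = 5, σ(τ(3)) = σ(0) = 1, σ(τ(4)) = σ(7) = 2, σ(τ(5)) = σ(2) = 7, σ(τ(6)) = σ(1) = 6, σ(τ(7)) = σ(4) = 4.
Hence σ ∘ τ = [0 3 5 1 2 7 6 4].

0 3 5 1 2 7 6 4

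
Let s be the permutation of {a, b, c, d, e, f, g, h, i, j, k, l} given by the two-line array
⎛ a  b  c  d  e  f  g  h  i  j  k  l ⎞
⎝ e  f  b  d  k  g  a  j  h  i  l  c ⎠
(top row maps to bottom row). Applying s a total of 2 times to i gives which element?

j

Tracing i → h → … returns to i after 3 steps, so i lies in a 3-cycle (h, j, i).
Stepping 2 places around the cycle: i → h → j.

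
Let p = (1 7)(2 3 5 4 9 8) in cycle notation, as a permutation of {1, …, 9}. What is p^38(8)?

3

8 lies in the 6-cycle (2 3 5 4 9 8).
Powers repeat with period 6 on this cycle, and 38 mod 6 = 2, so p^38(8) = p^2(8).
Advancing 2 steps from 8: 8 → 2 → 3.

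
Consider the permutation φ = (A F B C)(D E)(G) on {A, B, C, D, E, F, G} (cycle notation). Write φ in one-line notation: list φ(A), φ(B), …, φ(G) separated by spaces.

F C A E D B G

Reading each image from the cycles: A→F, B→C, C→A, D→E, E→D, F→B, G→G.
Listing these in domain order gives F C A E D B G.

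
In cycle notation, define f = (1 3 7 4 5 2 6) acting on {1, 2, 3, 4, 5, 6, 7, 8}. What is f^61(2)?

2 lies in the 7-cycle (1 3 7 4 5 2 6).
On a 7-cycle, f^7 is the identity, so f^61 = f^5 there (61 ≡ 5 mod 7).
Advancing 5 steps from 2: 2 → 6 → 1 → 3 → 7 → 4.

4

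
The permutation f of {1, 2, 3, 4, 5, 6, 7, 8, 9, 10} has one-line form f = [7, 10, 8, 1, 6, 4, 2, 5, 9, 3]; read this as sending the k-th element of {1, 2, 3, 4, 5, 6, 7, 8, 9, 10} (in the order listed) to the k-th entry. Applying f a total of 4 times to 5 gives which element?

Tracing 5 → 6 → … returns to 5 after 9 steps, so 5 lies in a 9-cycle (1 7 2 10 3 8 5 6 4).
Advancing 4 steps from 5: 5 → 6 → 4 → 1 → 7.

7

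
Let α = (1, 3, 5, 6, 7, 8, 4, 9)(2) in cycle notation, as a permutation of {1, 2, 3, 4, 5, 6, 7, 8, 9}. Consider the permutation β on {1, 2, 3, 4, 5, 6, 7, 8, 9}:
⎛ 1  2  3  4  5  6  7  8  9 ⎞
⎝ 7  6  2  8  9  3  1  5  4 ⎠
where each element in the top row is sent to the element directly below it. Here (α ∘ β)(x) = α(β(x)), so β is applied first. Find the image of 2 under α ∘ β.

7

β(2) = 6, then α(6) = 7; composing gives (α ∘ β)(2) = 7.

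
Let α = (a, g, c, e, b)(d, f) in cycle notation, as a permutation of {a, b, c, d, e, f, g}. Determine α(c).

e

Within (a, g, c, e, b), c ↦ e.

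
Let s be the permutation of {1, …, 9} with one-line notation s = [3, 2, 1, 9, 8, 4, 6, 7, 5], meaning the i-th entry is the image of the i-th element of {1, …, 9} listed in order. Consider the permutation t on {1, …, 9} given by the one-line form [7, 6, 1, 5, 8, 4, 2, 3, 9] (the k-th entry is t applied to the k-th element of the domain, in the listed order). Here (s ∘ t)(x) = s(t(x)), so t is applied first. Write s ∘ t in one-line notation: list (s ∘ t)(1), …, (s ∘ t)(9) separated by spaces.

6 4 3 8 7 9 2 1 5

(s ∘ t)(x) = s(t(x)). Computing each image: s(t(1)) = s(7) = 6, s(t(2)) = s(6) = 4, s(t(3)) = s(1) = 3, s(t(4)) = s(5) = 8, s(t(5)) = s(8) = 7, s(t(6)) = s(4) = 9, s(t(7)) = s(2) = 2, s(t(8)) = s(3) = 1, s(t(9)) = s(9) = 5.
Hence s ∘ t = [6 4 3 8 7 9 2 1 5].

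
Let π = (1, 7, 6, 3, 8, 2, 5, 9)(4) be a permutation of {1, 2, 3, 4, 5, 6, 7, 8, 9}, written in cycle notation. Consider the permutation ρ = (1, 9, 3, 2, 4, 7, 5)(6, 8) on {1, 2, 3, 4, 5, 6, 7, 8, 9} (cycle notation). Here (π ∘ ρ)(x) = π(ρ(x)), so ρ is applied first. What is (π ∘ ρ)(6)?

2

(π ∘ ρ)(6) = π(ρ(6)). ρ(6) = 8, then π(8) = 2. So (π ∘ ρ)(6) = 2.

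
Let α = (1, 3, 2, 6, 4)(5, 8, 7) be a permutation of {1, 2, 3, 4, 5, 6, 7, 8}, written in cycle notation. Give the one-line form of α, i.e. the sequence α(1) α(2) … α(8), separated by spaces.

Image by image: 1→3, 2→6, 3→2, 4→1, 5→8, 6→4, 7→5, 8→7.
So the one-line form is 3 6 2 1 8 4 5 7.

3 6 2 1 8 4 5 7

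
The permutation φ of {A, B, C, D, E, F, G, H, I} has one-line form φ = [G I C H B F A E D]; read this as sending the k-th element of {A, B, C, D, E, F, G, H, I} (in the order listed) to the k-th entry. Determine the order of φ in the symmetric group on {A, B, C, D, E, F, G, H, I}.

10

The disjoint-cycle form of φ has cycle lengths 5, 2, 1, 1.
The order of φ is the least common multiple of its cycle lengths: lcm(5, 2) = 10.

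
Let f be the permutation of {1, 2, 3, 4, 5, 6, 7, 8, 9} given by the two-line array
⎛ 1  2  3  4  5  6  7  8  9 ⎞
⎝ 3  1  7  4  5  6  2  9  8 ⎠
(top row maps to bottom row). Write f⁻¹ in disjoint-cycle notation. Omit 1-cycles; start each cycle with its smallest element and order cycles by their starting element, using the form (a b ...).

(1 2 7 3)(8 9)

First write f in disjoint cycles: (1 3 7 2)(8 9).
The inverse reverses every cycle; in canonical form, f⁻¹ = (1 2 7 3)(8 9).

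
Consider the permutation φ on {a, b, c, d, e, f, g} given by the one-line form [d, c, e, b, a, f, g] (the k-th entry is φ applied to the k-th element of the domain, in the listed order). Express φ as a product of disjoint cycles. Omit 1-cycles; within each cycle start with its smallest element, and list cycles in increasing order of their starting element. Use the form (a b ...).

Iterating φ from a gives a → d → b → c → e → a; that is the 5-cycle (a d b c e).
Repeating from the next unused element and collecting all non-trivial cycles gives (a d b c e).

(a d b c e)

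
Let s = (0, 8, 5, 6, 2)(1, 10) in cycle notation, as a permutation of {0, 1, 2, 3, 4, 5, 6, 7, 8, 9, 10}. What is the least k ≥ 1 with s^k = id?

10

The cycle type of s is (5, 2, 1, 1, 1, 1).
The order is lcm(5, 2) = 10.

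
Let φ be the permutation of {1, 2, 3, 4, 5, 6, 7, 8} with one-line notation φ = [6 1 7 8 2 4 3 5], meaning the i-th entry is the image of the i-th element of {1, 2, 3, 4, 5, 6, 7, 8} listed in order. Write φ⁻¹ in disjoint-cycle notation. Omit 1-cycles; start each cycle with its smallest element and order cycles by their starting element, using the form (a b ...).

(1 2 5 8 4 6)(3 7)

The cycle decomposition of φ is (1 6 4 8 5 2)(3 7).
The inverse reverses every cycle; in canonical form, φ⁻¹ = (1 2 5 8 4 6)(3 7).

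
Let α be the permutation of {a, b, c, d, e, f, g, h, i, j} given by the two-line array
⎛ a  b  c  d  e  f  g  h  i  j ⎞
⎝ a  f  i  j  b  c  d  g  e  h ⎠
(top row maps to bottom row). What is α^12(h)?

Tracing h → g → … returns to h after 4 steps, so h lies in a 4-cycle (d, j, h, g).
Since the cycle has length 4, α^12 acts on it the same as α^0 (12 mod 4 = 0).
So α^12(h) = h.

h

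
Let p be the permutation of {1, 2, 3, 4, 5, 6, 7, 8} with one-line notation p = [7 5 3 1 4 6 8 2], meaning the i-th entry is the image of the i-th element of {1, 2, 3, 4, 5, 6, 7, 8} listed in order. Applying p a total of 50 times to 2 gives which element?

4

Tracing 2 → 5 → … returns to 2 after 6 steps, so 2 lies in a 6-cycle (1, 7, 8, 2, 5, 4).
On a 6-cycle, p^6 is the identity, so p^50 = p^2 there (50 ≡ 2 mod 6).
Advancing 2 steps from 2: 2 → 5 → 4.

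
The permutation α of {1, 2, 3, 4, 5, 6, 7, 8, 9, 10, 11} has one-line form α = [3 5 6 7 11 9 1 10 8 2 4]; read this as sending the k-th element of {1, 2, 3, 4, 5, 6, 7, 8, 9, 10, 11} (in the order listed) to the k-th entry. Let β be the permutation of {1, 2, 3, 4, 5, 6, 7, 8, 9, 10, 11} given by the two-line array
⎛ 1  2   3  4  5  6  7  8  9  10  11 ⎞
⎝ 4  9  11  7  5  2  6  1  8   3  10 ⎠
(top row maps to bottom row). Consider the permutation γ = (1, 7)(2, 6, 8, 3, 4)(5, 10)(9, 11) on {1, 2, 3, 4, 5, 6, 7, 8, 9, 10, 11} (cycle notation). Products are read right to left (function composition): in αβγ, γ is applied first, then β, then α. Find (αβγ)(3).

Apply the permutations in order: γ(3) = 4, then β(4) = 7, then α(7) = 1. So (αβγ)(3) = 1.

1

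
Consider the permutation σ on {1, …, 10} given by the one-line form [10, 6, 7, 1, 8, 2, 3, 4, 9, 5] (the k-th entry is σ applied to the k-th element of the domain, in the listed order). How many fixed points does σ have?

The fixed points (elements with σ(x) = x) are {9}, so there is 1.

1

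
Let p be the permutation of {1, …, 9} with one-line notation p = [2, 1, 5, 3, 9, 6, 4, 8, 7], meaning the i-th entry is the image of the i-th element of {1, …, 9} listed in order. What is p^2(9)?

Tracing 9 → 7 → … returns to 9 after 5 steps, so 9 lies in a 5-cycle (3, 5, 9, 7, 4).
Advancing 2 steps from 9: 9 → 7 → 4.

4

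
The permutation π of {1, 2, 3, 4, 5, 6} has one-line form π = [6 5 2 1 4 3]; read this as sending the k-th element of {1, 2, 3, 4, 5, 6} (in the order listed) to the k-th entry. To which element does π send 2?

5

2 is element number 2 of the domain, and entry number 2 of the one-line form is 5, so π(2) = 5.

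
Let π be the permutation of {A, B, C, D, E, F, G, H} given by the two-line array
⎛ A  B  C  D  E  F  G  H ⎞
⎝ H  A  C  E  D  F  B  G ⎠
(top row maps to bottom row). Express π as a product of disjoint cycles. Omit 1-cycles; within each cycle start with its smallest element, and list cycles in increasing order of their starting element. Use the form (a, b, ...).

(A, H, G, B)(D, E)

Start at A and follow images: A → H → G → B → A, giving the cycle (A, H, G, B).
Continuing from each remaining unvisited element yields (A, H, G, B)(D, E).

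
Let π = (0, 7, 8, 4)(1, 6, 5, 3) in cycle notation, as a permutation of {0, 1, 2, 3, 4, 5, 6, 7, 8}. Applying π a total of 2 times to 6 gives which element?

6 lies in the 4-cycle (1, 6, 5, 3).
Stepping 2 places around the cycle: 6 → 5 → 3.

3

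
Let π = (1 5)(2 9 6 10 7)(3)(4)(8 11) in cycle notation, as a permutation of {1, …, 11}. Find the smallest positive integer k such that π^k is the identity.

The cycle type of π is (5, 2, 2, 1, 1).
Since disjoint cycles commute, ord(π) = lcm(5, 2, 2) = 10.

10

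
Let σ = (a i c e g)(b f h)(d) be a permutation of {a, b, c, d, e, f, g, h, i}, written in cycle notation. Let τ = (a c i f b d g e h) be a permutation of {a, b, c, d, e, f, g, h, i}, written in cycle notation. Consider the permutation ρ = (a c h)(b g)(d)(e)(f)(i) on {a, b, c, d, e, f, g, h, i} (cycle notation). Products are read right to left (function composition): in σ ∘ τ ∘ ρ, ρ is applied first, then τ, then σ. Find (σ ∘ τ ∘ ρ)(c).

i

Chase c: ρ(c) = h; τ(h) = a; σ(a) = i. Hence (σ ∘ τ ∘ ρ)(c) = i.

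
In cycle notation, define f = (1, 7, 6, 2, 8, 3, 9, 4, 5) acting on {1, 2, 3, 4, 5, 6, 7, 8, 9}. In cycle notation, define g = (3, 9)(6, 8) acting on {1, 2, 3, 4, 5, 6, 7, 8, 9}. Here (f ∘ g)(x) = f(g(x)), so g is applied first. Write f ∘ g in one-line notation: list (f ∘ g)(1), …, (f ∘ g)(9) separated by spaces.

7 8 4 5 1 3 6 2 9

For each element, apply g then f: 1 → 1 → 7; 2 → 2 → 8; 3 → 9 → 4; 4 → 4 → 5; 5 → 5 → 1; 6 → 8 → 3; 7 → 7 → 6; 8 → 6 → 2; 9 → 3 → 9.
So f ∘ g in one-line form is 7 8 4 5 1 3 6 2 9.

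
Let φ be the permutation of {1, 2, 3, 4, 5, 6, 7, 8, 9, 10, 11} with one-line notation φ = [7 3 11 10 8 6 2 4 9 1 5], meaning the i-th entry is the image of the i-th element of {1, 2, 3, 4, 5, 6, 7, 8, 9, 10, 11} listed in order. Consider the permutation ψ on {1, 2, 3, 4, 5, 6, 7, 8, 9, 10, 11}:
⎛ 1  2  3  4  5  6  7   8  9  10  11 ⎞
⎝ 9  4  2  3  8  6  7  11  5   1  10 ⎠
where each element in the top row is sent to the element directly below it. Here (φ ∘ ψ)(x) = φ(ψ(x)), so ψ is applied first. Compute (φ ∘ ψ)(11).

(φ ∘ ψ)(11) = φ(ψ(11)). ψ(11) = 10, then φ(10) = 1. So (φ ∘ ψ)(11) = 1.

1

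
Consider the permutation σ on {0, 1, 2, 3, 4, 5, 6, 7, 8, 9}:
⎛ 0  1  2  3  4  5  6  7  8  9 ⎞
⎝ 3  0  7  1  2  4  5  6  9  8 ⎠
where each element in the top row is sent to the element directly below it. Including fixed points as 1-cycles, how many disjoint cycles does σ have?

The cycle decomposition is (0 3 1)(2 7 6 5 4)(8 9), which has 3 cycles (counting 1-cycles).

3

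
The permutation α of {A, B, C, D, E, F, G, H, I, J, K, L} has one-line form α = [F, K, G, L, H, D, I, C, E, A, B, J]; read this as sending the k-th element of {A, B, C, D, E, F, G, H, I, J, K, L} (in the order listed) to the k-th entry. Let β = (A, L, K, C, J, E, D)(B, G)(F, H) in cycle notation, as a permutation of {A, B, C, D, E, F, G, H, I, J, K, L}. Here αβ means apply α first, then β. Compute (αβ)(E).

F

First apply α: α(E) = H, then β(H) = F. Thus (αβ)(E) = F.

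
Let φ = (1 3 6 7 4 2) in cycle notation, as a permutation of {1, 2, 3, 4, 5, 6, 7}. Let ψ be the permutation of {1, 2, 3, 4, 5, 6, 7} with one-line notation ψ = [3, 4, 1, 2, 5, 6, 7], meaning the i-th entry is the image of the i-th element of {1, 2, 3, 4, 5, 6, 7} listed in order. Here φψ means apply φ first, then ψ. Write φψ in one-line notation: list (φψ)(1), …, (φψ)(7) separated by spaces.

For each element, apply φ then ψ: 1 → 3 → 1; 2 → 1 → 3; 3 → 6 → 6; 4 → 2 → 4; 5 → 5 → 5; 6 → 7 → 7; 7 → 4 → 2.
So φψ in one-line form is 1 3 6 4 5 7 2.

1 3 6 4 5 7 2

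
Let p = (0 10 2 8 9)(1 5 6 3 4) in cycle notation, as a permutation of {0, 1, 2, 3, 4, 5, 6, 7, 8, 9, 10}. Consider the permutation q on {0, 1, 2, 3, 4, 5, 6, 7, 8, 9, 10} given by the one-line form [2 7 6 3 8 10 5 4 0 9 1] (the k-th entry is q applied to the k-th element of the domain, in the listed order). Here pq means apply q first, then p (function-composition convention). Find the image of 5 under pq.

First apply q: q(5) = 10, then p(10) = 2. Thus (pq)(5) = 2.

2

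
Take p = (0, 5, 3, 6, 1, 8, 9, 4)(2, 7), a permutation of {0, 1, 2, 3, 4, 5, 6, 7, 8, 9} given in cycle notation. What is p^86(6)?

6 lies in the 8-cycle (0, 5, 3, 6, 1, 8, 9, 4).
Since the cycle has length 8, p^86 acts on it the same as p^6 (86 mod 8 = 6).
Stepping 6 places around the cycle: 6 → 1 → 8 → 9 → 4 → 0 → 5.

5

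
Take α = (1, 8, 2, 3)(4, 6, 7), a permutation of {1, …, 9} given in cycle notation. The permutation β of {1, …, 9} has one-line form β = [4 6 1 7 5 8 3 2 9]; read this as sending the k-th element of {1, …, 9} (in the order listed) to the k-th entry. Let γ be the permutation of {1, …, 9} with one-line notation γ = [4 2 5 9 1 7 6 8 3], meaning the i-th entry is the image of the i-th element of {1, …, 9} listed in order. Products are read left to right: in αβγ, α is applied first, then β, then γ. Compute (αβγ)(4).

Chase 4: α(4) = 6; β(6) = 8; γ(8) = 8. Hence (αβγ)(4) = 8.

8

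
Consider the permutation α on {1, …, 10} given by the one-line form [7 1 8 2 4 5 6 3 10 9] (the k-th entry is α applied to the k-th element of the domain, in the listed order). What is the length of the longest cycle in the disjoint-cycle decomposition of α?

6

Decomposing into disjoint cycles gives (1 7 6 5 4 2)(3 8)(9 10); the longest has length 6.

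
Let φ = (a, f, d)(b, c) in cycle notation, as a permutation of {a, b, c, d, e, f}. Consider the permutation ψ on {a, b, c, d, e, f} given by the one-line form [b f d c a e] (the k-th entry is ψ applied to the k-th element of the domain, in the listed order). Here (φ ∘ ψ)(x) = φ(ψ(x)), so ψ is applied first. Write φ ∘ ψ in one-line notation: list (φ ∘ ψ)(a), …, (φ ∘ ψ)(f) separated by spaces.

(φ ∘ ψ)(x) = φ(ψ(x)). Computing each image: φ(ψ(a)) = φ(b) = c, φ(ψ(b)) = φ(f) = d, φ(ψ(c)) = φ(d) = a, φ(ψ(d)) = φ(c) = b, φ(ψ(e)) = φ(a) = f, φ(ψ(f)) = φ(e) = e.
Hence φ ∘ ψ = [c d a b f e].

c d a b f e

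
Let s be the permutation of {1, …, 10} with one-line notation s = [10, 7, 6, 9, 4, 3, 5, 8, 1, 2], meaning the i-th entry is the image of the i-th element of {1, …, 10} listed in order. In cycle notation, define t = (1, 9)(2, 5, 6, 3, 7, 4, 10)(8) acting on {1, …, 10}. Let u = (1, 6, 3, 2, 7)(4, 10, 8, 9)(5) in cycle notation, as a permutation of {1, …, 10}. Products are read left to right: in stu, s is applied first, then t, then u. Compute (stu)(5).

8

(stu)(5) = u(t(s(5))). s(5) = 4, then t(4) = 10, then u(10) = 8, so the result is 8.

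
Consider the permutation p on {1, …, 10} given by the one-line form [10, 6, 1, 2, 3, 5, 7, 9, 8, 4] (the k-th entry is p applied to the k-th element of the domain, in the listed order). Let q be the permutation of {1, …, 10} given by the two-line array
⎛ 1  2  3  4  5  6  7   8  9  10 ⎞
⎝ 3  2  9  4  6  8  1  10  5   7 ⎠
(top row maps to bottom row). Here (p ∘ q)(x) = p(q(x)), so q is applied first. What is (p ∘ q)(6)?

(p ∘ q)(6) = p(q(6)). q(6) = 8, then p(8) = 9. So (p ∘ q)(6) = 9.

9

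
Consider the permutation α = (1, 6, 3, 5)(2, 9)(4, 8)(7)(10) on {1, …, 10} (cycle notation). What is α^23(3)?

3 lies in the 4-cycle (1, 6, 3, 5).
Since the cycle has length 4, α^23 acts on it the same as α^3 (23 mod 4 = 3).
Advancing 3 steps from 3: 3 → 5 → 1 → 6.

6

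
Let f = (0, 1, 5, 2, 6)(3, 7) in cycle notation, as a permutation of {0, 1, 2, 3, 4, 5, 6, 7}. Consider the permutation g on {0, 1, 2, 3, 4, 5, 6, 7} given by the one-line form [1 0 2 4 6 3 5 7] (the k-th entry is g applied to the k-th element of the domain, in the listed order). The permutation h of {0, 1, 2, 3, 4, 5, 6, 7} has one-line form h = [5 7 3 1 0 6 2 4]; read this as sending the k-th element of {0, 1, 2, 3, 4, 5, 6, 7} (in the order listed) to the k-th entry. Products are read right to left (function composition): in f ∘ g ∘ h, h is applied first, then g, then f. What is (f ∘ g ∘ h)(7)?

Apply the permutations in order: h(7) = 4, then g(4) = 6, then f(6) = 0. So (f ∘ g ∘ h)(7) = 0.

0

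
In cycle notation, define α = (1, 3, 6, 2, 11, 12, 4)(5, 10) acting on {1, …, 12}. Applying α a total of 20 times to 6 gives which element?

3

6 lies in the 7-cycle (1, 3, 6, 2, 11, 12, 4).
Since the cycle has length 7, α^20 acts on it the same as α^6 (20 mod 7 = 6).
Advancing 6 steps from 6: 6 → 2 → 11 → 12 → 4 → 1 → 3.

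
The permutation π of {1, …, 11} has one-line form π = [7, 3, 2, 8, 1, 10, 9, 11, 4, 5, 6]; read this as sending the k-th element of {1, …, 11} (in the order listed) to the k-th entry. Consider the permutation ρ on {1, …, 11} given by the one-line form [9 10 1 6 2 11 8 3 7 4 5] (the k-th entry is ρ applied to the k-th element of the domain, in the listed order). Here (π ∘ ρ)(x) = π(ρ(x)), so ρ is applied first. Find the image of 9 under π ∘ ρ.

(π ∘ ρ)(9) = π(ρ(9)). ρ(9) = 7, then π(7) = 9. So (π ∘ ρ)(9) = 9.

9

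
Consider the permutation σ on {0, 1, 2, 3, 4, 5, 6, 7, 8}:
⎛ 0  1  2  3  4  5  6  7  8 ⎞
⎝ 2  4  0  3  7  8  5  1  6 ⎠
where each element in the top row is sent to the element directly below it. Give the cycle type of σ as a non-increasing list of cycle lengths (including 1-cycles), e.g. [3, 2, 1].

[3, 3, 2, 1]

The disjoint cycles are (0 2)(1 4 7)(3)(5 8 6), with lengths 3, 3, 2, 1 in non-increasing order.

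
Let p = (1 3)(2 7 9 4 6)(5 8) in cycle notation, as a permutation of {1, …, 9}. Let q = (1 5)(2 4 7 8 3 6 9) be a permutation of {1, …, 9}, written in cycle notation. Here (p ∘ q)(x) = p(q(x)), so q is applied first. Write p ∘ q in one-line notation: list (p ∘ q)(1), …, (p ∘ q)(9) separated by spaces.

Chase each element through q then p: 1 → 5 → 8; 2 → 4 → 6; 3 → 6 → 2; 4 → 7 → 9; 5 → 1 → 3; 6 → 9 → 4; 7 → 8 → 5; 8 → 3 → 1; 9 → 2 → 7.
Collecting the images, p ∘ q = [8 6 2 9 3 4 5 1 7].

8 6 2 9 3 4 5 1 7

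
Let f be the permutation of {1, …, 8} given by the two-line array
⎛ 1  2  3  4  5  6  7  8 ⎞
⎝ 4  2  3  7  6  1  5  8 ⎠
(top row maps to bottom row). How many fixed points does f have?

The fixed points (elements with f(x) = x) are {2, 3, 8}, so there are 3.

3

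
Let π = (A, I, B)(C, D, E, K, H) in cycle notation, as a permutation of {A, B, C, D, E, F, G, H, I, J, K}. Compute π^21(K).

H

K lies in the 5-cycle (C, D, E, K, H).
Since the cycle has length 5, π^21 acts on it the same as π^1 (21 mod 5 = 1).
Advancing 1 step from K: K → H.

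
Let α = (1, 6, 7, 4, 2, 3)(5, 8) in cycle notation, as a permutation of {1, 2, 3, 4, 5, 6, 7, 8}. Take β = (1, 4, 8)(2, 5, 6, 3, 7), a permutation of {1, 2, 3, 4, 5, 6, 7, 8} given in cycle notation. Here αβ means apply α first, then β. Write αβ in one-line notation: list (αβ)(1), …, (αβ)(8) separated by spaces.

(αβ)(x) = β(α(x)). Computing each image: β(α(1)) = β(6) = 3, β(α(2)) = β(3) = 7, β(α(3)) = β(1) = 4, β(α(4)) = β(2) = 5, β(α(5)) = β(8) = 1, β(α(6)) = β(7) = 2, β(α(7)) = β(4) = 8, β(α(8)) = β(5) = 6.
Hence αβ = [3 7 4 5 1 2 8 6].

3 7 4 5 1 2 8 6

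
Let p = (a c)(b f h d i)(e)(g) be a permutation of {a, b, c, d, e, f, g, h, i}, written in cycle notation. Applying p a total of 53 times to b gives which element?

d

b lies in the 5-cycle (b f h d i).
Powers repeat with period 5 on this cycle, and 53 mod 5 = 3, so p^53(b) = p^3(b).
Advancing 3 steps from b: b → f → h → d.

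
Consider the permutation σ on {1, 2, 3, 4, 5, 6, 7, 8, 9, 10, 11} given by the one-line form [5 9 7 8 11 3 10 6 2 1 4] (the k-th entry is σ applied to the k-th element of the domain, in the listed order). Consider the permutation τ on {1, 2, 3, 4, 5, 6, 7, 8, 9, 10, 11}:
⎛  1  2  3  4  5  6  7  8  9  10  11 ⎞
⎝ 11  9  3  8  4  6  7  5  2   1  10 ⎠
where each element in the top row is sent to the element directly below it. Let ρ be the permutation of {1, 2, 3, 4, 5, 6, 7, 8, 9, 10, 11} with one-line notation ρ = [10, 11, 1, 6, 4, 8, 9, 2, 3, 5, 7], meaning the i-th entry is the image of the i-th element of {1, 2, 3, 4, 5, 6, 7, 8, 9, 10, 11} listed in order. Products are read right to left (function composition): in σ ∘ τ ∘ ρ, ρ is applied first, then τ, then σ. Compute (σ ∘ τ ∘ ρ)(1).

5

Apply the permutations in order: ρ(1) = 10, then τ(10) = 1, then σ(1) = 5. So (σ ∘ τ ∘ ρ)(1) = 5.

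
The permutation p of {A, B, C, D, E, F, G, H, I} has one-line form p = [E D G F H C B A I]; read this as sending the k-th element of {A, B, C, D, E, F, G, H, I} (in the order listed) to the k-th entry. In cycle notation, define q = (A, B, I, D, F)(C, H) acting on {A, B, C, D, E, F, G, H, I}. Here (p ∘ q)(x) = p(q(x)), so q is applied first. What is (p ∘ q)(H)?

G

(p ∘ q)(H) = p(q(H)). q(H) = C, then p(C) = G. So (p ∘ q)(H) = G.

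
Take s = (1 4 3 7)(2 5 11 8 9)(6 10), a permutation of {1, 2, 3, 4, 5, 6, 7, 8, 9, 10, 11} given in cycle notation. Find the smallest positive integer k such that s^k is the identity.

20

The disjoint cycles have lengths 5, 4, 2.
The order is lcm(5, 4, 2) = 20.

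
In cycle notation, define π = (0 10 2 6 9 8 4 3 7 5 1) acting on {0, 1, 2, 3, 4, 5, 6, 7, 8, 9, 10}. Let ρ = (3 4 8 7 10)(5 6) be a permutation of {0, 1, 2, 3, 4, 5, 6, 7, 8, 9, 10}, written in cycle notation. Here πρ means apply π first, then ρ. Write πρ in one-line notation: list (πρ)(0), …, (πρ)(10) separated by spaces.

3 0 5 10 4 1 9 6 8 7 2

For each element, apply π then ρ: 0 → 10 → 3; 1 → 0 → 0; 2 → 6 → 5; 3 → 7 → 10; 4 → 3 → 4; 5 → 1 → 1; 6 → 9 → 9; 7 → 5 → 6; 8 → 4 → 8; 9 → 8 → 7; 10 → 2 → 2.
So πρ in one-line form is 3 0 5 10 4 1 9 6 8 7 2.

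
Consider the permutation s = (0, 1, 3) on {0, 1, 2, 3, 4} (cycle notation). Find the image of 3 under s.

0

Within (0, 1, 3), 3 ↦ 0.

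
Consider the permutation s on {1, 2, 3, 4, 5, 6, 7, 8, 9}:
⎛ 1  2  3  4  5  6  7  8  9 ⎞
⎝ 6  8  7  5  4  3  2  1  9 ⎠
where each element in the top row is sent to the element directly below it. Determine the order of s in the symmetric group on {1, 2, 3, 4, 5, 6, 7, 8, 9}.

6

The disjoint-cycle form of s has cycle lengths 6, 2, 1.
The order is lcm(6, 2) = 6.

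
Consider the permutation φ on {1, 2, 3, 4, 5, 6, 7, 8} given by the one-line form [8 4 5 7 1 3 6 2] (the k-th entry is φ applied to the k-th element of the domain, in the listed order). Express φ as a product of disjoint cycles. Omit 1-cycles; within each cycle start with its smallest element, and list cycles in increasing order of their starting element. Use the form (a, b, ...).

Start at 1 and follow images: 1 → 8 → 2 → 4 → 7 → 6 → 3 → 5 → 1, giving the cycle (1, 8, 2, 4, 7, 6, 3, 5).
Continuing from each remaining unvisited element yields (1, 8, 2, 4, 7, 6, 3, 5).

(1, 8, 2, 4, 7, 6, 3, 5)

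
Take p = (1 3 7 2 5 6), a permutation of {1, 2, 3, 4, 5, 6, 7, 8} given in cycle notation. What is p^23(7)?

3

7 lies in the 6-cycle (1 3 7 2 5 6).
Since the cycle has length 6, p^23 acts on it the same as p^5 (23 mod 6 = 5).
Stepping 5 places around the cycle: 7 → 2 → 5 → 6 → 1 → 3.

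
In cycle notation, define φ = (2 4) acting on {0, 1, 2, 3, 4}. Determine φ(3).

3 does not appear in any cycle of φ, so it is a fixed point: φ(3) = 3.

3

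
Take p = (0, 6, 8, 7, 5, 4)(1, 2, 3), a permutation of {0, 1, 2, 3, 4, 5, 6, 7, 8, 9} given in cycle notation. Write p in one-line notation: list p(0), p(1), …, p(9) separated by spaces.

6 2 3 1 0 4 8 5 7 9

Image by image: 0↦6, 1↦2, 2↦3, 3↦1, 4↦0, 5↦4, 6↦8, 7↦5, 8↦7, 9↦9.
So the one-line form is 6 2 3 1 0 4 8 5 7 9.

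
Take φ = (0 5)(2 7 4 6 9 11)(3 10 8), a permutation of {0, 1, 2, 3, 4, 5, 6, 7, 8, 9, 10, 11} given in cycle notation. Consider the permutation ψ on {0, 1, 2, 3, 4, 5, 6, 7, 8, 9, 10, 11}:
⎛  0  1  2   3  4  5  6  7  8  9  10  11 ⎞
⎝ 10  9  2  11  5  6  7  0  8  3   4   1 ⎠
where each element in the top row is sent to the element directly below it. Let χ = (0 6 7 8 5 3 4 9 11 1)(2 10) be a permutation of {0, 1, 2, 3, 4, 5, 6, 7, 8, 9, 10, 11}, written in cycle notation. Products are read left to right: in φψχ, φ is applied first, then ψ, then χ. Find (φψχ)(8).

(φψχ)(8) = χ(ψ(φ(8))). φ(8) = 3, then ψ(3) = 11, then χ(11) = 1, so the result is 1.

1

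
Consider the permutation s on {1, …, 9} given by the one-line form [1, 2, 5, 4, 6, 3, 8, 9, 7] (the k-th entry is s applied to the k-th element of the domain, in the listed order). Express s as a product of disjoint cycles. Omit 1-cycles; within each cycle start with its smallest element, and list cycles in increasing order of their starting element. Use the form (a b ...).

(3 5 6)(7 8 9)

Iterating s from 3 gives 3 → 5 → 6 → 3; that is the 3-cycle (3 5 6).
Repeating from the next unused element and collecting all non-trivial cycles gives (3 5 6)(7 8 9).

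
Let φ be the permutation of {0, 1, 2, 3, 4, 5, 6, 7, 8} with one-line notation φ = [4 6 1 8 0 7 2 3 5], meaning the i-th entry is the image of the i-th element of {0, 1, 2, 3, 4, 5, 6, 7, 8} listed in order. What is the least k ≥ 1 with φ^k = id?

Decomposing into disjoint cycles gives cycle lengths 4, 3, 2.
The order is lcm(4, 3, 2) = 12.

12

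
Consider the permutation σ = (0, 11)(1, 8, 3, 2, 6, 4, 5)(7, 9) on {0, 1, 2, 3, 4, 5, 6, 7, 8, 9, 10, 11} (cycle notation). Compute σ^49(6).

6

6 lies in the 7-cycle (1, 8, 3, 2, 6, 4, 5).
Powers repeat with period 7 on this cycle, and 49 mod 7 = 0, so σ^49(6) = σ^0(6).
So σ^49(6) = 6.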